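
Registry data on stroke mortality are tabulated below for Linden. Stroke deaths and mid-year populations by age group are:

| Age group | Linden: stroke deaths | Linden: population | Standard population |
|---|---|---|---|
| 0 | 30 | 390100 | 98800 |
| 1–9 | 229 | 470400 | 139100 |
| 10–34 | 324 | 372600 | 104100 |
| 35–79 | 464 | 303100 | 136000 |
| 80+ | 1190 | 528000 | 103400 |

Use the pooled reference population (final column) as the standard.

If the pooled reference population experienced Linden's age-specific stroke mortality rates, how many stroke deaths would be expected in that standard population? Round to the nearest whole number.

607

Age-specific rates per 100000 for Linden: 7.69, 48.68, 86.96, 153.08, 225.38.
Expected stroke deaths = Σ (standard pop × age-specific rate ÷ 100000)
= 98800×7.69/100000 + 139100×48.68/100000 + 104100×86.96/100000 + 136000×153.08/100000 + 103400×225.38/100000
= 7.60 + 67.72 + 90.52 + 208.20 + 233.04 = 607.07.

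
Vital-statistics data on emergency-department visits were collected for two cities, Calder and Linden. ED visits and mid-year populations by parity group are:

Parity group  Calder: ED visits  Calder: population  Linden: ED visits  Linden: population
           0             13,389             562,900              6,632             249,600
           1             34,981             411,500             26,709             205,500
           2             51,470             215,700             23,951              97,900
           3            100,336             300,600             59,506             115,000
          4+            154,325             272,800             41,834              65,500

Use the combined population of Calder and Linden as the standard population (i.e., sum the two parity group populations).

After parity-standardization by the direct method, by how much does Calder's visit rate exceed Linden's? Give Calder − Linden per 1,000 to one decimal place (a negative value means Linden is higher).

Parity-specific rates per 1,000 for Calder: 23.786, 85.009, 238.618, 333.786, 565.707.
For Linden: 26.571, 129.971, 244.648, 517.443, 638.687.
Combined standard total = 2,497,000; weights = 0.3254, 0.2471, 0.1256, 0.1664, 0.1355.
Calder: 0.3254×23.786 + 0.2471×85.009 + 0.1256×238.618 + 0.1664×333.786 + 0.1355×565.707 = 190.9119 per 1,000.
Linden: 0.3254×26.571 + 0.2471×129.971 + 0.1256×244.648 + 0.1664×517.443 + 0.1355×638.687 = 244.1407 per 1,000.
Difference = 190.9119 − 244.1407 = -53.2288.

-53.2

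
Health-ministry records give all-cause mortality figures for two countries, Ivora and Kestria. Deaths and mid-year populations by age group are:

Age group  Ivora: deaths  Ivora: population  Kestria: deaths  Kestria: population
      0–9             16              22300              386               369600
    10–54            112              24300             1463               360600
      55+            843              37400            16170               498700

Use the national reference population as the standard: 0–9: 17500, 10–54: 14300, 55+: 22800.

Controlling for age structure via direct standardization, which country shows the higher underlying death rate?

Kestria

Age-specific rates per 1000 for Ivora: 0.717, 4.609, 22.540.
For Kestria: 1.044, 4.057, 32.424.
Standard total = 54600; weights = 0.3205, 0.2619, 0.4176.
Ivora: 0.3205×0.717 + 0.2619×4.609 + 0.4176×22.540 = 10.8494 per 1000.
Kestria: 0.3205×1.044 + 0.2619×4.057 + 0.4176×32.424 = 14.9371 per 1000.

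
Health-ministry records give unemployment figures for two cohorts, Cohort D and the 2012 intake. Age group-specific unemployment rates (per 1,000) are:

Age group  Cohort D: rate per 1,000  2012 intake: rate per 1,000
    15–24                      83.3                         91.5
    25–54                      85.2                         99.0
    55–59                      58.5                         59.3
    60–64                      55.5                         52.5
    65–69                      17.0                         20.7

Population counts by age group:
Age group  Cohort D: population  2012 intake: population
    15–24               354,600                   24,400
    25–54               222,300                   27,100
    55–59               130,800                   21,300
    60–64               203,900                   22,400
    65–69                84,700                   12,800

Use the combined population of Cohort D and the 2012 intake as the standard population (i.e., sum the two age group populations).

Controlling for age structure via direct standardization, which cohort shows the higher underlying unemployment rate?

2012 intake

Combined standard total = 1,104,300; weights = 0.3432, 0.2258, 0.1377, 0.2049, 0.0883.
Cohort D: 0.3432×83.3 + 0.2258×85.2 + 0.1377×58.5 + 0.2049×55.5 + 0.0883×17.0 = 68.7626 per 1,000.
The 2012 intake: 0.3432×91.5 + 0.2258×99.0 + 0.1377×59.3 + 0.2049×52.5 + 0.0883×20.7 = 74.5156 per 1,000.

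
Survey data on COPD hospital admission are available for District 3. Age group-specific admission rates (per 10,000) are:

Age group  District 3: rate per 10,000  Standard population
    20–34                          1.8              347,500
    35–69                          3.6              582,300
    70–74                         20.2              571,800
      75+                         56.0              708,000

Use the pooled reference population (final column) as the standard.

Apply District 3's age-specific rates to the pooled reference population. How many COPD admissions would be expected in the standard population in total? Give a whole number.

5392

Expected COPD admissions = Σ (standard pop × age-specific rate ÷ 10,000)
= 347,500×1.8/10,000 + 582,300×3.6/10,000 + 571,800×20.2/10,000 + 708,000×56.0/10,000
= 62.55 + 209.63 + 1155.04 + 3964.80 = 5392.01.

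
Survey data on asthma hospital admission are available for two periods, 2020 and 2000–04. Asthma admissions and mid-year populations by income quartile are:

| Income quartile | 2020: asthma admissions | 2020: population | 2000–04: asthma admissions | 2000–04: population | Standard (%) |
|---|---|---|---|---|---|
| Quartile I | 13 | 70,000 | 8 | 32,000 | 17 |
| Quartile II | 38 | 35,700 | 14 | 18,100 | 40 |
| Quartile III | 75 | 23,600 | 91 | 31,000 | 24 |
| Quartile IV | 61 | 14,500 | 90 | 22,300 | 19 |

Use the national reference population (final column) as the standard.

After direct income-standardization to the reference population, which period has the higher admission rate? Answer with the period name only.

2020

Income-specific rates per 10,000 for 2020: 1.86, 10.64, 31.78, 42.07.
For 2000–04: 2.50, 7.73, 29.35, 40.36.
Standard weights: 0.17, 0.40, 0.24, 0.19.
2020: 0.1700×1.86 + 0.4000×10.64 + 0.2400×31.78 + 0.1900×42.07 = 20.1936 per 10,000.
2000–04: 0.1700×2.50 + 0.4000×7.73 + 0.2400×29.35 + 0.1900×40.36 = 18.2322 per 10,000.
The crude rates (13.00 vs 19.63) would put 2000–04 higher, but that reflects its income composition; once standardized to a common income structure, 2020 has the higher underlying rate.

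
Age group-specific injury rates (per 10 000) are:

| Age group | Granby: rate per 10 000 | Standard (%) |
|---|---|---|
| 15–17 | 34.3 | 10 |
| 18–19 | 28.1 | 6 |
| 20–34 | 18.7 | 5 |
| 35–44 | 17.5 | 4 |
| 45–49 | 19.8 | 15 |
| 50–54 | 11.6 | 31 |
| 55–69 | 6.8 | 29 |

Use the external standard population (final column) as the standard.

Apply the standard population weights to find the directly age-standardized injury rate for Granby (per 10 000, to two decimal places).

Standard weights: 0.10, 0.06, 0.05, 0.04, 0.15, 0.31, 0.29.
Standardized rate: 0.1000×34.3 + 0.0600×28.1 + 0.0500×18.7 + 0.0400×17.5 + 0.1500×19.8 + 0.3100×11.6 + 0.2900×6.8 = 15.2890 per 10 000.

15.29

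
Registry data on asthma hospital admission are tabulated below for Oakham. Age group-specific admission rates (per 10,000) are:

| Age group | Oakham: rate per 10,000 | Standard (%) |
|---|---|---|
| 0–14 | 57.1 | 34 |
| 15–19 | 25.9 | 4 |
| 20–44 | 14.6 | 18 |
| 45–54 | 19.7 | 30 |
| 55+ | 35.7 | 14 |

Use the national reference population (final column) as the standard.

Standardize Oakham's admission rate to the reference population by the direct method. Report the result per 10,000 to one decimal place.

Standard weights: 0.34, 0.04, 0.18, 0.30, 0.14.
Standardized rate: 0.3400×57.1 + 0.0400×25.9 + 0.1800×14.6 + 0.3000×19.7 + 0.1400×35.7 = 33.9860 per 10,000.

34.0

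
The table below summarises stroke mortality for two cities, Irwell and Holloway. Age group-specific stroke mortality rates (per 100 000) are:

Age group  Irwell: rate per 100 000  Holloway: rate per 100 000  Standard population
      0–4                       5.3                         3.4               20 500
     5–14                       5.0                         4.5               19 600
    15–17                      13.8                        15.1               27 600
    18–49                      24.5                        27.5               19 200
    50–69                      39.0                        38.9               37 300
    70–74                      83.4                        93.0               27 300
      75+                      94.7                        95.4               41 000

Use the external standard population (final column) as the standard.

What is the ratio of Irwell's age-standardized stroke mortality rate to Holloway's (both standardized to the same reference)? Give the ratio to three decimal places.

Standard total = 192 500; weights = 0.1065, 0.1018, 0.1434, 0.0997, 0.1938, 0.1418, 0.2130.
Irwell: 0.1065×5.3 + 0.1018×5.0 + 0.1434×13.8 + 0.0997×24.5 + 0.1938×39.0 + 0.1418×83.4 + 0.2130×94.7 = 45.0501 per 100 000.
Holloway: 0.1065×3.4 + 0.1018×4.5 + 0.1434×15.1 + 0.0997×27.5 + 0.1938×38.9 + 0.1418×93.0 + 0.2130×95.4 = 46.7737 per 100 000.
Ratio = 45.0501 ÷ 46.7737 = 0.96315.

0.963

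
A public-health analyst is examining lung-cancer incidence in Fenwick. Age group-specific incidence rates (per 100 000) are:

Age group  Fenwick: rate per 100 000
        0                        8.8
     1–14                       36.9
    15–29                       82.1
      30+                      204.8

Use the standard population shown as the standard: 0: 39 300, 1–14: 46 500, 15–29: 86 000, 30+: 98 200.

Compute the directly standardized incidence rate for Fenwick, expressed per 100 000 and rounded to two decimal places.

Standard total = 270 000; weights = 0.1456, 0.1722, 0.3185, 0.3637.
Standardized rate: 0.1456×8.8 + 0.1722×36.9 + 0.3185×82.1 + 0.3637×204.8 = 108.2728 per 100 000.

108.27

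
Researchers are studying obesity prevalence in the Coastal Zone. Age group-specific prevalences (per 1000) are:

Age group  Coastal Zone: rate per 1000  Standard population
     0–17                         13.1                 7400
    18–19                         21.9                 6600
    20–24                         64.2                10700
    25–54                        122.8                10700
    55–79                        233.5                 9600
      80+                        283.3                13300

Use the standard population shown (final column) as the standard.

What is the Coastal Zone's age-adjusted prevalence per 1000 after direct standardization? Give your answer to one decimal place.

Standard total = 58300; weights = 0.1269, 0.1132, 0.1835, 0.1835, 0.1647, 0.2281.
Standardized rate: 0.1269×13.1 + 0.1132×21.9 + 0.1835×64.2 + 0.1835×122.8 + 0.1647×233.5 + 0.2281×283.3 = 141.5415 per 1000.

141.5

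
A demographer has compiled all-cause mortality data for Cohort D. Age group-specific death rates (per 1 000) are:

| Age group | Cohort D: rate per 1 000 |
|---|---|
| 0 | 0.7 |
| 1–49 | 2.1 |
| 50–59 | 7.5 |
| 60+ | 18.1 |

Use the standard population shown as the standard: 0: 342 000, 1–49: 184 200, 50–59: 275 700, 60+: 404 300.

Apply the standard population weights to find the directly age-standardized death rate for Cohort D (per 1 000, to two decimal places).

8.30

Standard total = 1 206 200; weights = 0.2835, 0.1527, 0.2286, 0.3352.
Standardized rate: 0.2835×0.7 + 0.1527×2.1 + 0.2286×7.5 + 0.3352×18.1 = 8.3003 per 1 000.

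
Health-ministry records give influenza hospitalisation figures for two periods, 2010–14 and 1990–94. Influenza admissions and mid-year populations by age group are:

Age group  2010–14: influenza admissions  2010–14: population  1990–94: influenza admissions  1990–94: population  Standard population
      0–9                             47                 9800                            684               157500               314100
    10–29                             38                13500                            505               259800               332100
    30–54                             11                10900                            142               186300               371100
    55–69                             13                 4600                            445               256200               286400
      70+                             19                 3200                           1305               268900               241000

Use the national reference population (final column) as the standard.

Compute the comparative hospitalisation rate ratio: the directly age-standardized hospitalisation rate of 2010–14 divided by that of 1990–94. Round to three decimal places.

1.277

Age-specific rates per 100000 for 2010–14: 479.59, 281.48, 100.92, 282.61, 593.75.
For 1990–94: 434.29, 194.38, 76.22, 173.69, 485.31.
Standard total = 1544700; weights = 0.2033, 0.2150, 0.2402, 0.1854, 0.1560.
2010–14: 0.2033×479.59 + 0.2150×281.48 + 0.2402×100.92 + 0.1854×282.61 + 0.1560×593.75 = 327.3148 per 100000.
1990–94: 0.2033×434.29 + 0.2150×194.38 + 0.2402×76.22 + 0.1854×173.69 + 0.1560×485.31 = 256.3306 per 100000.
Ratio = 327.3148 ÷ 256.3306 = 1.27692.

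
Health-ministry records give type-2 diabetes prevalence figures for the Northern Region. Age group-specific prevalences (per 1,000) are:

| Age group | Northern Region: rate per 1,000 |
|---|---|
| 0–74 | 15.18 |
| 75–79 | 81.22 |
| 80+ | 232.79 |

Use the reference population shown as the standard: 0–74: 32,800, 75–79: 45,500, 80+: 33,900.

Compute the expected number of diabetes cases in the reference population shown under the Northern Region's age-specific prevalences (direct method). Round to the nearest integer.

12085

Expected diabetes cases = Σ (standard pop × age-specific rate ÷ 1,000)
= 32,800×15.18/1,000 + 45,500×81.22/1,000 + 33,900×232.79/1,000
= 497.90 + 3695.51 + 7891.58 = 12085.00.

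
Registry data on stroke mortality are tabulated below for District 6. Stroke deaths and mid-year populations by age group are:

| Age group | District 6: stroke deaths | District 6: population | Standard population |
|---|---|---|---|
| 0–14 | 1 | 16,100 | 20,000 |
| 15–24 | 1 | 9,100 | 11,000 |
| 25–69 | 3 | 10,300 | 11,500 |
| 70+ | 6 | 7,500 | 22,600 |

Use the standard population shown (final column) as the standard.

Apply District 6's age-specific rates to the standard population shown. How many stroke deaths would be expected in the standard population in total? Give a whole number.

Age-specific rates per 100,000 for District 6: 6.21, 10.99, 29.13, 80.00.
Expected stroke deaths = Σ (standard pop × age-specific rate ÷ 100,000)
= 20,000×6.21/100,000 + 11,000×10.99/100,000 + 11,500×29.13/100,000 + 22,600×80.00/100,000
= 1.24 + 1.21 + 3.35 + 18.08 = 23.88.

24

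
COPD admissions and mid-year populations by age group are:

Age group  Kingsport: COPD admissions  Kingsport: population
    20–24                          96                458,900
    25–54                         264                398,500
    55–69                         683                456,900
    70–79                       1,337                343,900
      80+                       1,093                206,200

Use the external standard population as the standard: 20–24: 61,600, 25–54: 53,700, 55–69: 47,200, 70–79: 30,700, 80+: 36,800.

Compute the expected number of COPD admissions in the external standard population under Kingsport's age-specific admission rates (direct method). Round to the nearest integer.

Age-specific rates per 10,000 for Kingsport: 2.09, 6.62, 14.95, 38.88, 53.01.
Expected COPD admissions = Σ (standard pop × age-specific rate ÷ 10,000)
= 61,600×2.09/10,000 + 53,700×6.62/10,000 + 47,200×14.95/10,000 + 30,700×38.88/10,000 + 36,800×53.01/10,000
= 12.89 + 35.58 + 70.56 + 119.35 + 195.06 = 433.44.

433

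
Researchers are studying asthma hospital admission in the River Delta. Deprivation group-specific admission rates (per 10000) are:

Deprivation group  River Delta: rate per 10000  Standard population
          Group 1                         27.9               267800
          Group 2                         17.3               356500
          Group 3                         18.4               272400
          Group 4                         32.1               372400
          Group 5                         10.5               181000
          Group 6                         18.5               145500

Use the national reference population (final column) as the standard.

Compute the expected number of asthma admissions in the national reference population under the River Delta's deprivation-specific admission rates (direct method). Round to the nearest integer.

3520

Expected asthma admissions = Σ (standard pop × deprivation-specific rate ÷ 10000)
= 267800×27.9/10000 + 356500×17.3/10000 + 272400×18.4/10000 + 372400×32.1/10000 + 181000×10.5/10000 + 145500×18.5/10000
= 747.16 + 616.75 + 501.22 + 1195.40 + 190.05 + 269.18 = 3519.75.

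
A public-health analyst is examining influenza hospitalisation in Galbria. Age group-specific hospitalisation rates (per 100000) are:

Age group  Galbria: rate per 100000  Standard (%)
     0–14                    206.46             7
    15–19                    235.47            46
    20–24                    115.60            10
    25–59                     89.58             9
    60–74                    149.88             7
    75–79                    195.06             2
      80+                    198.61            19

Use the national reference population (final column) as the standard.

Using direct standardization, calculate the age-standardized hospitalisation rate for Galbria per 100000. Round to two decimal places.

Standard weights: 0.07, 0.46, 0.10, 0.09, 0.07, 0.02, 0.19.
Standardized rate: 0.0700×206.46 + 0.4600×235.47 + 0.1000×115.60 + 0.0900×89.58 + 0.0700×149.88 + 0.0200×195.06 + 0.1900×198.61 = 194.5193 per 100000.

194.52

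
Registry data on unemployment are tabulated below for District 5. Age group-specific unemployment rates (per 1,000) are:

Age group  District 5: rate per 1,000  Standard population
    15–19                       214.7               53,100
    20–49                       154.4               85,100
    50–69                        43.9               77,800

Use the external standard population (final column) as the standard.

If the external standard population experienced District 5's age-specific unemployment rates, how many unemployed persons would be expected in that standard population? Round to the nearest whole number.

27955

Expected unemployed persons = Σ (standard pop × age-specific rate ÷ 1,000)
= 53,100×214.7/1,000 + 85,100×154.4/1,000 + 77,800×43.9/1,000
= 11400.57 + 13139.44 + 3415.42 = 27955.43.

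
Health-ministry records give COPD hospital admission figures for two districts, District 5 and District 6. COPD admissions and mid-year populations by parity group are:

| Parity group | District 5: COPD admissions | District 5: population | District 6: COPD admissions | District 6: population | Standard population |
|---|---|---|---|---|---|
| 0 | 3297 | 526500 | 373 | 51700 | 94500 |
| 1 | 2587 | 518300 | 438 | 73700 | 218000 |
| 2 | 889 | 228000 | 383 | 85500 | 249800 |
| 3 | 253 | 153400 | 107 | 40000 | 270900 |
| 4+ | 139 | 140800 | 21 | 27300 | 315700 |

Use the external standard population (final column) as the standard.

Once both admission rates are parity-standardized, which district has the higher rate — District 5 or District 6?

Parity-specific rates per 10000 for District 5: 62.62, 49.91, 38.99, 16.49, 9.87.
For District 6: 72.15, 59.43, 44.80, 26.75, 7.69.
Standard total = 1148900; weights = 0.0823, 0.1897, 0.2174, 0.2358, 0.2748.
District 5: 0.0823×62.62 + 0.1897×49.91 + 0.2174×38.99 + 0.2358×16.49 + 0.2748×9.87 = 29.7009 per 10000.
District 6: 0.0823×72.15 + 0.1897×59.43 + 0.2174×44.80 + 0.2358×26.75 + 0.2748×7.69 = 35.3717 per 10000.

District 6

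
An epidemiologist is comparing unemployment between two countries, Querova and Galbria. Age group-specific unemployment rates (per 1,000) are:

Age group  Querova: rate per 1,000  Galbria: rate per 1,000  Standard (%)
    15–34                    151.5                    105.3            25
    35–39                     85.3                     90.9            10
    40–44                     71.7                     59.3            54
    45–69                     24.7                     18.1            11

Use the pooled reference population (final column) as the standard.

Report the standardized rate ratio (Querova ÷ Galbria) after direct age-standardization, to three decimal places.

1.265

Standard weights: 0.25, 0.10, 0.54, 0.11.
Querova: 0.2500×151.5 + 0.1000×85.3 + 0.5400×71.7 + 0.1100×24.7 = 87.8400 per 1,000.
Galbria: 0.2500×105.3 + 0.1000×90.9 + 0.5400×59.3 + 0.1100×18.1 = 69.4280 per 1,000.
Ratio = 87.8400 ÷ 69.4280 = 1.26520.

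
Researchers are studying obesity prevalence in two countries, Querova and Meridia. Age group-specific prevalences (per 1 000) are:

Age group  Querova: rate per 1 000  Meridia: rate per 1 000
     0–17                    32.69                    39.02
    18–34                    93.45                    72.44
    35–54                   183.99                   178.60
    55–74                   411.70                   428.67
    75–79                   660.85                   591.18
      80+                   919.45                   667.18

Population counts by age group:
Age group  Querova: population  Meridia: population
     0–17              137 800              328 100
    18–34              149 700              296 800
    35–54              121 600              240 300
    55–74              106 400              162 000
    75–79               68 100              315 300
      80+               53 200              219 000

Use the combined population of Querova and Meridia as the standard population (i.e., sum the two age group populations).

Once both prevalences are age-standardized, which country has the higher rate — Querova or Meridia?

Combined standard total = 2 198 300; weights = 0.2119, 0.2031, 0.1646, 0.1221, 0.1744, 0.1238.
Querova: 0.2119×32.69 + 0.2031×93.45 + 0.1646×183.99 + 0.1221×411.70 + 0.1744×660.85 + 0.1238×919.45 = 335.5712 per 1 000.
Meridia: 0.2119×39.02 + 0.2031×72.44 + 0.1646×178.60 + 0.1221×428.67 + 0.1744×591.18 + 0.1238×667.18 = 290.4422 per 1 000.
The crude rates (280.45 vs 306.87) would put Meridia higher, but that reflects its age composition; once standardized to a common age structure, Querova has the higher underlying rate.

Querova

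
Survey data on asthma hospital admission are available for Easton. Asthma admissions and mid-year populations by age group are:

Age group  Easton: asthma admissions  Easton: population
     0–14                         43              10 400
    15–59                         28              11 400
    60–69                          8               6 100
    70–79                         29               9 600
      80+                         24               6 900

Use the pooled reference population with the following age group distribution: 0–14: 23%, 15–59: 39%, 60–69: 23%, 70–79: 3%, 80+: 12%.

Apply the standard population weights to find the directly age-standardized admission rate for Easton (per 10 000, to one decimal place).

27.2

Age-specific rates per 10 000 for Easton: 41.35, 24.56, 13.11, 30.21, 34.78.
Standard weights: 0.23, 0.39, 0.23, 0.03, 0.12.
Standardized rate: 0.2300×41.35 + 0.3900×24.56 + 0.2300×13.11 + 0.0300×30.21 + 0.1200×34.78 = 27.1851 per 10 000.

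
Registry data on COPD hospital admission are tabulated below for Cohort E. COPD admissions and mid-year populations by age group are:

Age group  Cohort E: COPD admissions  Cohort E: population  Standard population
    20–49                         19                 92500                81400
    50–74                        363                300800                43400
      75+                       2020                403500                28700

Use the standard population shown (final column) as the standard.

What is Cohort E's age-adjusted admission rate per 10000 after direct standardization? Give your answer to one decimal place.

Age-specific rates per 10000 for Cohort E: 2.05, 12.07, 50.06.
Standard total = 153500; weights = 0.5303, 0.2827, 0.1870.
Standardized rate: 0.5303×2.05 + 0.2827×12.07 + 0.1870×50.06 = 13.8614 per 10000.

13.9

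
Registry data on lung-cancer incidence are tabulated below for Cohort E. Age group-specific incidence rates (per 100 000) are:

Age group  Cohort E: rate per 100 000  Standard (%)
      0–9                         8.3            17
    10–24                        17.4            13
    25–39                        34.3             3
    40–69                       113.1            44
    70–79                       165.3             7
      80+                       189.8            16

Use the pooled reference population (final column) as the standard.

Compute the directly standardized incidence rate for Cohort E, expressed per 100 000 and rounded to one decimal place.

96.4

Standard weights: 0.17, 0.13, 0.03, 0.44, 0.07, 0.16.
Standardized rate: 0.1700×8.3 + 0.1300×17.4 + 0.0300×34.3 + 0.4400×113.1 + 0.0700×165.3 + 0.1600×189.8 = 96.4050 per 100 000.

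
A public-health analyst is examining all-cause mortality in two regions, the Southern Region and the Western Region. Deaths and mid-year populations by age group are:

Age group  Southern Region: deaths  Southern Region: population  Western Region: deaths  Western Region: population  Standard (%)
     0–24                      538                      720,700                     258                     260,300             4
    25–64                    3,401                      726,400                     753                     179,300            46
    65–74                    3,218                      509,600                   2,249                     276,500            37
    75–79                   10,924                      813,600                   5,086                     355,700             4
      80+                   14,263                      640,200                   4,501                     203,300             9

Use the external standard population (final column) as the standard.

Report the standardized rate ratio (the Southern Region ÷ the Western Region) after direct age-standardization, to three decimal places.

Age-specific rates per 1,000 for the Southern Region: 0.746, 4.682, 6.315, 13.427, 22.279.
For the Western Region: 0.991, 4.200, 8.134, 14.299, 22.140.
Standard weights: 0.04, 0.46, 0.37, 0.04, 0.09.
The Southern Region: 0.0400×0.746 + 0.4600×4.682 + 0.3700×6.315 + 0.0400×13.427 + 0.0900×22.279 = 7.0622 per 1,000.
The Western Region: 0.0400×0.991 + 0.4600×4.200 + 0.3700×8.134 + 0.0400×14.299 + 0.0900×22.140 = 7.5455 per 1,000.
Ratio = 7.0622 ÷ 7.5455 = 0.93595.

0.936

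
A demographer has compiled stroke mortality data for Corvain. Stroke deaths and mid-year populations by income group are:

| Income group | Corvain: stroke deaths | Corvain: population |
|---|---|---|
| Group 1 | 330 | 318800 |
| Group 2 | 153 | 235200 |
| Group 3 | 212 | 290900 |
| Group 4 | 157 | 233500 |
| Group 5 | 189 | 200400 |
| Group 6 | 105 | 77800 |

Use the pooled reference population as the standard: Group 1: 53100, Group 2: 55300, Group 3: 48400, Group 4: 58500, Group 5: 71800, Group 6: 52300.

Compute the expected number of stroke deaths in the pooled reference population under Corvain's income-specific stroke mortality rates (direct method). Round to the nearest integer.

Income-specific rates per 100000 for Corvain: 103.51, 65.05, 72.88, 67.24, 94.31, 134.96.
Expected stroke deaths = Σ (standard pop × income-specific rate ÷ 100000)
= 53100×103.51/100000 + 55300×65.05/100000 + 48400×72.88/100000 + 58500×67.24/100000 + 71800×94.31/100000 + 52300×134.96/100000
= 54.97 + 35.97 + 35.27 + 39.33 + 67.72 + 70.58 = 303.85.

304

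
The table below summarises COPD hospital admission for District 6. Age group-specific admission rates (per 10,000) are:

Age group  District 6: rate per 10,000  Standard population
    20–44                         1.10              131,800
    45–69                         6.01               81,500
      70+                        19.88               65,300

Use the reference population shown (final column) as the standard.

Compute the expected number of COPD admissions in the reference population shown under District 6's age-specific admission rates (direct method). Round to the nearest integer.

Expected COPD admissions = Σ (standard pop × age-specific rate ÷ 10,000)
= 131,800×1.10/10,000 + 81,500×6.01/10,000 + 65,300×19.88/10,000
= 14.50 + 48.98 + 129.82 = 193.30.

193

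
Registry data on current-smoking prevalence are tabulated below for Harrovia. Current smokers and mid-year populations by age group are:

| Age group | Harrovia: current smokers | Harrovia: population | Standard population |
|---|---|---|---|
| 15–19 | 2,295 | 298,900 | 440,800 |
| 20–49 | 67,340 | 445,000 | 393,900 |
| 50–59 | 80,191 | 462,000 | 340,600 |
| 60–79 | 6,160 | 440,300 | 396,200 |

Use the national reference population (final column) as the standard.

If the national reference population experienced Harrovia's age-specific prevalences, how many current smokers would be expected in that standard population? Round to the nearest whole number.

127654

Age-specific rates per 1,000 for Harrovia: 7.678, 151.326, 173.574, 13.990.
Expected current smokers = Σ (standard pop × age-specific rate ÷ 1,000)
= 440,800×7.678/1,000 + 393,900×151.326/1,000 + 340,600×173.574/1,000 + 396,200×13.990/1,000
= 3384.53 + 59607.25 + 59119.17 + 5543.02 = 127653.97.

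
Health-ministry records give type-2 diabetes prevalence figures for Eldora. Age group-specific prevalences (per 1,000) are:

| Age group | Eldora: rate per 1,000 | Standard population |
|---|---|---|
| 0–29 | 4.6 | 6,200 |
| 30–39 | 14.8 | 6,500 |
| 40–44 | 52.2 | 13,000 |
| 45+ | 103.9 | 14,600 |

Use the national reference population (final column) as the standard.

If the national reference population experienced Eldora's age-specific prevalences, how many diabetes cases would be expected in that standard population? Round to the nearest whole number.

2320

Expected diabetes cases = Σ (standard pop × age-specific rate ÷ 1,000)
= 6,200×4.6/1,000 + 6,500×14.8/1,000 + 13,000×52.2/1,000 + 14,600×103.9/1,000
= 28.52 + 96.20 + 678.60 + 1516.94 = 2320.26.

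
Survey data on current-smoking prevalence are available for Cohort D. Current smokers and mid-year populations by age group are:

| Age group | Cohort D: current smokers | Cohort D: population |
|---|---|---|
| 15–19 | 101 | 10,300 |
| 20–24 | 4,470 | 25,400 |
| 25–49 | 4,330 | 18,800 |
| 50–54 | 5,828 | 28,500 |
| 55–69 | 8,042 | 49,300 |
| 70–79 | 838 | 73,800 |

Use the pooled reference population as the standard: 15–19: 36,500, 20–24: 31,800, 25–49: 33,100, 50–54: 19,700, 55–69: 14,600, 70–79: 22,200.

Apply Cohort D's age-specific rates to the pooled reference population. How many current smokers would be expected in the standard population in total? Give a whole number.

Age-specific rates per 1,000 for Cohort D: 9.806, 175.984, 230.319, 204.491, 163.124, 11.355.
Expected current smokers = Σ (standard pop × age-specific rate ÷ 1,000)
= 36,500×9.806/1,000 + 31,800×175.984/1,000 + 33,100×230.319/1,000 + 19,700×204.491/1,000 + 14,600×163.124/1,000 + 22,200×11.355/1,000
= 357.91 + 5596.30 + 7623.56 + 4028.48 + 2381.61 + 252.08 = 20239.94.

20240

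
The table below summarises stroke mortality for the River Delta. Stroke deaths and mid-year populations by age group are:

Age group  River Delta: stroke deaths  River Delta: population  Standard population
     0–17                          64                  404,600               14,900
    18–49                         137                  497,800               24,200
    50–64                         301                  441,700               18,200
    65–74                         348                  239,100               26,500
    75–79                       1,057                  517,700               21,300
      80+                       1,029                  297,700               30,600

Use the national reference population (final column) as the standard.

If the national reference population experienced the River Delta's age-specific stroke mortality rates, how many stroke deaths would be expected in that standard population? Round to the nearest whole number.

209

Age-specific rates per 100,000 for the River Delta: 15.82, 27.52, 68.15, 145.55, 204.17, 345.65.
Expected stroke deaths = Σ (standard pop × age-specific rate ÷ 100,000)
= 14,900×15.82/100,000 + 24,200×27.52/100,000 + 18,200×68.15/100,000 + 26,500×145.55/100,000 + 21,300×204.17/100,000 + 30,600×345.65/100,000
= 2.36 + 6.66 + 12.40 + 38.57 + 43.49 + 105.77 = 209.25.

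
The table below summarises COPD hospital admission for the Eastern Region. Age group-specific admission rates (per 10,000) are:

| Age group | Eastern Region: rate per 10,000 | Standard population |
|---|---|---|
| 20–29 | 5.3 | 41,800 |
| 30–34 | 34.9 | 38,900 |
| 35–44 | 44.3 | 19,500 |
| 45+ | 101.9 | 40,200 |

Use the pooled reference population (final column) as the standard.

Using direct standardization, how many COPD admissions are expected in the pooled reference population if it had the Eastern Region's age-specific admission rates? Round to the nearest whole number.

Expected COPD admissions = Σ (standard pop × age-specific rate ÷ 10,000)
= 41,800×5.3/10,000 + 38,900×34.9/10,000 + 19,500×44.3/10,000 + 40,200×101.9/10,000
= 22.15 + 135.76 + 86.39 + 409.64 = 653.94.

654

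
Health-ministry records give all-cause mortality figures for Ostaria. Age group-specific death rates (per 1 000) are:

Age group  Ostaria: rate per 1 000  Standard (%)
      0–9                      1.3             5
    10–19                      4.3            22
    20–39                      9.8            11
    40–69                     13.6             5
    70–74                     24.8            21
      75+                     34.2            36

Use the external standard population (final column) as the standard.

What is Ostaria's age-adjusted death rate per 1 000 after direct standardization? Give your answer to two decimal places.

20.29

Standard weights: 0.05, 0.22, 0.11, 0.05, 0.21, 0.36.
Standardized rate: 0.0500×1.3 + 0.2200×4.3 + 0.1100×9.8 + 0.0500×13.6 + 0.2100×24.8 + 0.3600×34.2 = 20.2890 per 1 000.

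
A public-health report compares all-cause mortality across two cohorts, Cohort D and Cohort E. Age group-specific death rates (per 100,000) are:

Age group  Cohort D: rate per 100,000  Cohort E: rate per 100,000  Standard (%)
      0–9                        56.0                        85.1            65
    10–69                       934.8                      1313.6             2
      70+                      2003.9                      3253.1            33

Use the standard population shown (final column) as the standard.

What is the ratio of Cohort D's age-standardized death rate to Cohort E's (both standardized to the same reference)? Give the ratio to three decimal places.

0.620

Standard weights: 0.65, 0.02, 0.33.
Cohort D: 0.6500×56.0 + 0.0200×934.8 + 0.3300×2003.9 = 716.3830 per 100,000.
Cohort E: 0.6500×85.1 + 0.0200×1313.6 + 0.3300×3253.1 = 1155.1100 per 100,000.
Ratio = 716.3830 ÷ 1155.1100 = 0.62019.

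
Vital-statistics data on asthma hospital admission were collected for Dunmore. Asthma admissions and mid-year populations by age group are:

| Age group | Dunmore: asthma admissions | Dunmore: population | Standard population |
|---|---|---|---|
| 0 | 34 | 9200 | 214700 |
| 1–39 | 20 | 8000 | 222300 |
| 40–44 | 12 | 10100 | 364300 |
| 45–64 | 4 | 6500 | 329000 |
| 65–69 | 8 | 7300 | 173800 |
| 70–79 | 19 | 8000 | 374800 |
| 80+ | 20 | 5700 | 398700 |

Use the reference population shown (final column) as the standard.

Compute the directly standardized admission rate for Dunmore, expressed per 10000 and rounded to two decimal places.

21.49

Age-specific rates per 10000 for Dunmore: 36.96, 25.00, 11.88, 6.15, 10.96, 23.75, 35.09.
Standard total = 2077600; weights = 0.1033, 0.1070, 0.1753, 0.1584, 0.0837, 0.1804, 0.1919.
Standardized rate: 0.1033×36.96 + 0.1070×25.00 + 0.1753×11.88 + 0.1584×6.15 + 0.0837×10.96 + 0.1804×23.75 + 0.1919×35.09 = 21.4866 per 10000.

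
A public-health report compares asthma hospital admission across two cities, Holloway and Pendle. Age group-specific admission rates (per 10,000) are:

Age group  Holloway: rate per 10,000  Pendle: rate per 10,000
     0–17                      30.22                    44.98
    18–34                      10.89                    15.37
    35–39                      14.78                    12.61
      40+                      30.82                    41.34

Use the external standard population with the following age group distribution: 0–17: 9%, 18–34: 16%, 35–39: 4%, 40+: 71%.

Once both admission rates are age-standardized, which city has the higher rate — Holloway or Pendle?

Standard weights: 0.09, 0.16, 0.04, 0.71.
Holloway: 0.0900×30.22 + 0.1600×10.89 + 0.0400×14.78 + 0.7100×30.82 = 26.9356 per 10,000.
Pendle: 0.0900×44.98 + 0.1600×15.37 + 0.0400×12.61 + 0.7100×41.34 = 36.3632 per 10,000.

Pendle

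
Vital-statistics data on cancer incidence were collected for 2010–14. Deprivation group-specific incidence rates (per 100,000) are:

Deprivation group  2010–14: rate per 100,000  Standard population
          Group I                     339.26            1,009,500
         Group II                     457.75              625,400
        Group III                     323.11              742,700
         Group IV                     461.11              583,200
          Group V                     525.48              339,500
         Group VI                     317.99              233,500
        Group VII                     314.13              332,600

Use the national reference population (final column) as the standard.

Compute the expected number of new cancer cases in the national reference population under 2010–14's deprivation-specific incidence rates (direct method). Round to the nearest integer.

14948

Expected new cancer cases = Σ (standard pop × deprivation-specific rate ÷ 100,000)
= 1,009,500×339.26/100,000 + 625,400×457.75/100,000 + 742,700×323.11/100,000 + 583,200×461.11/100,000 + 339,500×525.48/100,000 + 233,500×317.99/100,000 + 332,600×314.13/100,000
= 3424.83 + 2862.77 + 2399.74 + 2689.19 + 1784.00 + 742.51 + 1044.80 = 14947.84.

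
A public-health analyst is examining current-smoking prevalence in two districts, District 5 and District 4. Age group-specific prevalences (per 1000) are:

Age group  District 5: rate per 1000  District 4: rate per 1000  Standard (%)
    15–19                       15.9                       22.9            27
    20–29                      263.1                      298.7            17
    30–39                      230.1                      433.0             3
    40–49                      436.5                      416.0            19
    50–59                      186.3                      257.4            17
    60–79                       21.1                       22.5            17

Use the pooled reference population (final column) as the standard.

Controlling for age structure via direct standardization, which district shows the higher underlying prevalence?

District 4

Standard weights: 0.27, 0.17, 0.03, 0.19, 0.17, 0.17.
District 5: 0.2700×15.9 + 0.1700×263.1 + 0.0300×230.1 + 0.1900×436.5 + 0.1700×186.3 + 0.1700×21.1 = 174.1160 per 1000.
District 4: 0.2700×22.9 + 0.1700×298.7 + 0.0300×433.0 + 0.1900×416.0 + 0.1700×257.4 + 0.1700×22.5 = 196.5750 per 1000.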